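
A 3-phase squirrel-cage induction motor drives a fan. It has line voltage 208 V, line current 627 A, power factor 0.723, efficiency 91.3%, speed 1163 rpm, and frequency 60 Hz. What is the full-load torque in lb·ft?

P_in = √3·V·I·cosφ = 1.732 × 208 × 627 × 0.723 = 163312 W
P_out = η·P_in = 0.913 × 163312 = 149104 W
n = 1163 rpm
ω = 2π×1163/60 = 121.8 rad/s
τ = P_out/ω = 149104/121.8 = 1224 N·m
In lb·ft: 1224/1.356 = 903 lb·ft

903 lb·ft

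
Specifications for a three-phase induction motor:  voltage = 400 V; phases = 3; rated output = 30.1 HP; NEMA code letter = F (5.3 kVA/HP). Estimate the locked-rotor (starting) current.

230 A

S_LR = 5.3 × 30.1 = 159.53 kVA
I_LR = S_LR/(√3·V_L) = 159530/(1.732×400) = 230 A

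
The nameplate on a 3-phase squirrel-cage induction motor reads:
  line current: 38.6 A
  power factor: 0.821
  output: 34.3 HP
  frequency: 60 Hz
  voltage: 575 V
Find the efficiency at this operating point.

P_out = 34.3 × 746 = 25588 W
P_in = √3·V_L·I_L·cosφ = 1.732 × 575 × 38.6 × 0.821 = 31561 W
η = P_out / P_in = 25588 / 31561 = 0.811 = 81.1%

81.1 %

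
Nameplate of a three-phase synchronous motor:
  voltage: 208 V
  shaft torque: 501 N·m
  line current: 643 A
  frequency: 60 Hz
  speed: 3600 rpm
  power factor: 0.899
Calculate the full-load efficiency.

ω = 2π × 3600/60 = 377 rad/s; P_out = τω = 501 × 377 = 188877 W
P_in = √3·V_L·I_L·cosφ = 1.732 × 208 × 643 × 0.899 = 208249 W
η = P_out / P_in = 188877 / 208249 = 0.907 = 90.7%

90.7 %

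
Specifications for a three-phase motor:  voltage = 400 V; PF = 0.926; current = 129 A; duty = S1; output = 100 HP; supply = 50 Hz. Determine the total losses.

P_in = √3·V·I·cosφ = 1.732×400×129×0.926 = 82758 W
P_out = 100×746 = 74600 W
Losses = P_in − P_out = 82758 − 74600 = 8158 W

8.16 kW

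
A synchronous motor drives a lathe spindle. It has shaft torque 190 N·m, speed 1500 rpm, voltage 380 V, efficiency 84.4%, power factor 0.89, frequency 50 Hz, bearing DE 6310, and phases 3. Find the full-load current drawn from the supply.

60.4 A

ω = 2π×1500/60 = 157.1 rad/s; P_out = τω = 190 × 157.1 = 29849 W
P_in = P_out / η = 29849 / 0.844 = 35366 W
I_L = P_in / (√3·V_L·cosφ) = 35366 / (1.732 × 380 × 0.89) = 60.4 A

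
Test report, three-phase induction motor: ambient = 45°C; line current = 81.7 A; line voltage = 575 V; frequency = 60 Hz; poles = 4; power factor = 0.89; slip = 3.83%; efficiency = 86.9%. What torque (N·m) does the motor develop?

347 N·m

P_in = √3·V·I·cosφ = 1.732 × 575 × 81.7 × 0.89 = 72415 W
P_out = η·P_in = 0.869 × 72415 = 62929 W
n_s = 120×60/4 = 1800 rpm; n = 1800×(1−0.0383) = 1731 rpm
ω = 2π×1731/60 = 181.3 rad/s
τ = P_out/ω = 62929/181.3 = 347 N·m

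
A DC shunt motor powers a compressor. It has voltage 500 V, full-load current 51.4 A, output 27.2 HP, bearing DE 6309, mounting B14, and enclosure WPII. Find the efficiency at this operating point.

79.0 %

P_out = 27.2 × 746 = 20291 W
P_in = V·I = 500 × 51.4 = 25700 W
η = P_out / P_in = 20291 / 25700 = 0.790 = 79.0%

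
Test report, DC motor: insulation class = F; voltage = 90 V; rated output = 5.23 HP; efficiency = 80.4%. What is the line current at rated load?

P_out = 5.23 × 746 = 3902 W
P_in = P_out / η = 3902 / 0.804 = 4853 W
I = P_in / V = 4853 / 90 = 53.9 A

53.9 A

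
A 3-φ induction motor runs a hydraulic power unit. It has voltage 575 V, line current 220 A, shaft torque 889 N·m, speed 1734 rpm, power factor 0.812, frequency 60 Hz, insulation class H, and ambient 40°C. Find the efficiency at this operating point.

90.7 %

ω = 2π × 1734/60 = 181.6 rad/s; P_out = τω = 889 × 181.6 = 161442 W
P_in = √3·V_L·I_L·cosφ = 1.732 × 575 × 220 × 0.812 = 177908 W
η = P_out / P_in = 161442 / 177908 = 0.907 = 90.7%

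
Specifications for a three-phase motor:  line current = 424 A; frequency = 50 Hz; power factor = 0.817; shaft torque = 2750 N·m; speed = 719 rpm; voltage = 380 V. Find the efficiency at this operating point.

ω = 2π × 719/60 = 75.29 rad/s; P_out = τω = 2750 × 75.29 = 207048 W
P_in = √3·V_L·I_L·cosφ = 1.732 × 380 × 424 × 0.817 = 227992 W
η = P_out / P_in = 207048 / 227992 = 0.908 = 90.8%

90.8 %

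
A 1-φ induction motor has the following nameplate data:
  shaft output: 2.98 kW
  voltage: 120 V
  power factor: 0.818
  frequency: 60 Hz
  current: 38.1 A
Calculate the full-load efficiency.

79.7 %

P_out = 2.98 kW = 2980 W
P_in = V·I·cosφ = 120 × 38.1 × 0.818 = 3740 W
η = P_out / P_in = 2980 / 3740 = 0.797 = 79.7%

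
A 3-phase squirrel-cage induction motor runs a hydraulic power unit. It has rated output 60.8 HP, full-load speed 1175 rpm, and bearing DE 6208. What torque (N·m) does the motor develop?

P_out = 60.8 × 746 = 45357 W
ω = 2π × 1175/60 = 123 rad/s
τ = P_out/ω = 45357/123 = 369 N·m

369 N·m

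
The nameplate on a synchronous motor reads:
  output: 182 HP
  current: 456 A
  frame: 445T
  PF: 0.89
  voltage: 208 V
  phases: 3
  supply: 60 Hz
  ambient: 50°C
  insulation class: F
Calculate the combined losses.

P_in = √3·V·I·cosφ = 1.732×208×456×0.89 = 146206 W
P_out = 182×746 = 135772 W
Losses = P_in − P_out = 146206 − 135772 = 10434 W

10.4 kW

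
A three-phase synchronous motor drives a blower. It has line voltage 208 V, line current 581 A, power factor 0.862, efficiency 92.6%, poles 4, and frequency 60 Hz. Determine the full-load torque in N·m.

P_in = √3·V·I·cosφ = 1.732 × 208 × 581 × 0.862 = 180424 W
P_out = η·P_in = 0.926 × 180424 = 167073 W
n = n_s = 120×60/4 = 1800 rpm (synchronous)
ω = 2π×1800/60 = 188.5 rad/s
τ = P_out/ω = 167073/188.5 = 886 N·m

886 N·m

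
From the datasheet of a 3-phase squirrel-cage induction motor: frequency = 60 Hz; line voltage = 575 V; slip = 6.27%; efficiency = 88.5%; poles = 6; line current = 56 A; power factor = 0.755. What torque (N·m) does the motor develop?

316 N·m

P_in = √3·V·I·cosφ = 1.732 × 575 × 56 × 0.755 = 42107 W
P_out = η·P_in = 0.885 × 42107 = 37265 W
n_s = 120×60/6 = 1200 rpm; n = 1200×(1−0.0627) = 1125 rpm
ω = 2π×1125/60 = 117.8 rad/s
τ = P_out/ω = 37265/117.8 = 316 N·m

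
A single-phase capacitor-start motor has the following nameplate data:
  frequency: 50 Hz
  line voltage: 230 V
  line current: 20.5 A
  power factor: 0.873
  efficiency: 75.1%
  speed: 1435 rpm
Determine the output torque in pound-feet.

15.2 lb·ft

P_in = V·I·cosφ = 230 × 20.5 × 0.873 = 4116 W
P_out = η·P_in = 0.751 × 4116 = 3091 W
n = 1435 rpm
ω = 2π×1435/60 = 150.3 rad/s
τ = P_out/ω = 3091/150.3 = 20.57 N·m
In lb·ft: 20.57/1.356 = 15.2 lb·ft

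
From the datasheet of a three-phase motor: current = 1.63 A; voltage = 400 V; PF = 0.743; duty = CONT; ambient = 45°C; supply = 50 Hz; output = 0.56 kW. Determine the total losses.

P_in = √3·V·I·cosφ = 1.732×400×1.63×0.743 = 839 W
P_out = 560 W
Losses = P_in − P_out = 839 − 560 = 279 W

279 W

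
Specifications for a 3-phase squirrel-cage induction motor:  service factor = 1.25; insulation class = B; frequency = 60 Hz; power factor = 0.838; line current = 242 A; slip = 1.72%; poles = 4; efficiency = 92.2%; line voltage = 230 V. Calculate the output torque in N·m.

P_in = √3·V·I·cosφ = 1.732 × 230 × 242 × 0.838 = 80786 W
P_out = η·P_in = 0.922 × 80786 = 74485 W
n_s = 120×60/4 = 1800 rpm; n = 1800×(1−0.0172) = 1769 rpm
ω = 2π×1769/60 = 185.2 rad/s
τ = P_out/ω = 74485/185.2 = 402 N·m

402 N·m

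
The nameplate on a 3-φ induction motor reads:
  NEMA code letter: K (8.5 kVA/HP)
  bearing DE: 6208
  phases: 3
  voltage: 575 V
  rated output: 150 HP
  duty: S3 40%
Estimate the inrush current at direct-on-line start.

1280 A

S_LR = 8.5 × 150 = 1275 kVA
I_LR = S_LR/(√3·V_L) = 1275000/(1.732×575) = 1280 A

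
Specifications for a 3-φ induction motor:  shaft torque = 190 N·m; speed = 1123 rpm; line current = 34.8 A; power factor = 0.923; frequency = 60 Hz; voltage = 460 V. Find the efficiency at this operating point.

ω = 2π × 1123/60 = 117.6 rad/s; P_out = τω = 190 × 117.6 = 22344 W
P_in = √3·V_L·I_L·cosφ = 1.732 × 460 × 34.8 × 0.923 = 25591 W
η = P_out / P_in = 22344 / 25591 = 0.873 = 87.3%

87.3 %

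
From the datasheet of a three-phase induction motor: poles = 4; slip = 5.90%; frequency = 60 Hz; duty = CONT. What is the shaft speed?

1694 rpm

n_s = 120f/p = 120×60/4 = 1800 rpm
n = n_s(1 − s) = 1800 × (1 − 0.059) = 1694 rpm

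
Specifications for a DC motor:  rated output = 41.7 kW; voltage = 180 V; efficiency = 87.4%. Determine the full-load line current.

265 A

P_out = 41.7 kW = 41700 W
P_in = P_out / η = 41700 / 0.874 = 47712 W
I = P_in / V = 47712 / 180 = 265 A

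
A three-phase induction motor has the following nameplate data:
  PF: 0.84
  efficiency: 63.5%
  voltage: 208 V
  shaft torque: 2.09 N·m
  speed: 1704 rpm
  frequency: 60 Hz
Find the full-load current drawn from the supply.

ω = 2π×1704/60 = 178.4 rad/s; P_out = τω = 2.09 × 178.4 = 373 W
P_in = P_out / η = 373 / 0.635 = 587 W
I_L = P_in / (√3·V_L·cosφ) = 587 / (1.732 × 208 × 0.84) = 1.94 A

1.94 A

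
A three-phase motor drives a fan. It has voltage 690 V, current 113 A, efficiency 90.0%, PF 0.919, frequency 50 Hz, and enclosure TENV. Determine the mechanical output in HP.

150 HP

P_in = √3·V·I·cosφ = 1.732 × 690 × 113 × 0.919 = 124105 W
P_out = η·P_in = 0.9 × 124105 = 111695 W
= 111695/746 = 150 HP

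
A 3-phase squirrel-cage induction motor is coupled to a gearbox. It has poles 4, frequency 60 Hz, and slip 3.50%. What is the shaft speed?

1737 rpm

n_s = 120f/p = 120×60/4 = 1800 rpm
n = n_s(1 − s) = 1800 × (1 − 0.035) = 1737 rpm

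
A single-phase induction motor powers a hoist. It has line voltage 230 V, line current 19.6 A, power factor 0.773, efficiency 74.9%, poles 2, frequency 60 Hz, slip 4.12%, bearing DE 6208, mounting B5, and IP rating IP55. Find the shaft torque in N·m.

P_in = V·I·cosφ = 230 × 19.6 × 0.773 = 3485 W
P_out = η·P_in = 0.749 × 3485 = 2610 W
n_s = 120×60/2 = 3600 rpm; n = 3600×(1−0.0412) = 3452 rpm
ω = 2π×3452/60 = 361.5 rad/s
τ = P_out/ω = 2610/361.5 = 7.22 N·m

7.22 N·m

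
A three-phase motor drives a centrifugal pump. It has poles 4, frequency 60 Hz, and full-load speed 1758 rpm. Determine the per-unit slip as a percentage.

n_s = 120f/p = 120×60/4 = 1800 rpm
s = (n_s − n)/n_s = (1800 − 1758)/1800 = 0.0233

2.33 %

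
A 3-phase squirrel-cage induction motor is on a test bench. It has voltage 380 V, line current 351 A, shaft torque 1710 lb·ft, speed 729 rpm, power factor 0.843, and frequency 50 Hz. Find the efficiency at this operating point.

90.9 %

τ = 1710 lb·ft × 1.356 = 2319 N·m
ω = 2π × 729/60 = 76.34 rad/s; P_out = τω = 2319 × 76.34 = 177032 W
P_in = √3·V_L·I_L·cosφ = 1.732 × 380 × 351 × 0.843 = 194745 W
η = P_out / P_in = 177032 / 194745 = 0.909 = 90.9%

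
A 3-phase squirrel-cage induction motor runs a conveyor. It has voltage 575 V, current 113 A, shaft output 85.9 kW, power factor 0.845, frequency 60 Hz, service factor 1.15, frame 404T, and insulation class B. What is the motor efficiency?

P_out = 85.9 kW = 85900 W
P_in = √3·V_L·I_L·cosφ = 1.732 × 575 × 113 × 0.845 = 95094 W
η = P_out / P_in = 85900 / 95094 = 0.903 = 90.3%

90.3 %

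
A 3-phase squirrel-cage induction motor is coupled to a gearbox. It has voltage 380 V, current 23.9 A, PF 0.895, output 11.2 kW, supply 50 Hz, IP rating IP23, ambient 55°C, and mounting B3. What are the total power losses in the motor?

P_in = √3·V·I·cosφ = 1.732×380×23.9×0.895 = 14078 W
P_out = 11200 W
Losses = P_in − P_out = 14078 − 11200 = 2878 W

2.88 kW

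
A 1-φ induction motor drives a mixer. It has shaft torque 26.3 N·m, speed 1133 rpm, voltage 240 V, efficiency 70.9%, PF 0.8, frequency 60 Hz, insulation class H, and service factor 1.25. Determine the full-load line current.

ω = 2π×1133/60 = 118.6 rad/s; P_out = τω = 26.3 × 118.6 = 3119 W
P_in = P_out / η = 3119 / 0.709 = 4399 W
I = P_in / (V·cosφ) = 4399 / (240 × 0.8) = 22.9 A

22.9 A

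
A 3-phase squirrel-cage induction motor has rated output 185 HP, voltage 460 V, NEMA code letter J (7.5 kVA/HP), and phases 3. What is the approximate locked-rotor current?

1740 A

S_LR = 7.5 × 185 = 1387.5 kVA
I_LR = S_LR/(√3·V_L) = 1387500/(1.732×460) = 1740 A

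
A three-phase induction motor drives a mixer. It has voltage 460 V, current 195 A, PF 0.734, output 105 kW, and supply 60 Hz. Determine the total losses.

P_in = √3·V·I·cosφ = 1.732×460×195×0.734 = 114035 W
P_out = 105000 W
Losses = P_in − P_out = 114035 − 105000 = 9035 W

9040 W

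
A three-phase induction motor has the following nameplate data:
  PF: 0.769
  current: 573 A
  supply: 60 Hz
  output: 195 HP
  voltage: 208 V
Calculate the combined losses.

P_in = √3·V·I·cosφ = 1.732×208×573×0.769 = 158742 W
P_out = 195×746 = 145470 W
Losses = P_in − P_out = 158742 − 145470 = 13272 W

13.3 kW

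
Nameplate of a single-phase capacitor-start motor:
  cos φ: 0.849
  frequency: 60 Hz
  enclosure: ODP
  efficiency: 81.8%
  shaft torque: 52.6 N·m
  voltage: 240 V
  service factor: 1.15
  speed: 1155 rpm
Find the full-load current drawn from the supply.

ω = 2π×1155/60 = 121 rad/s; P_out = τω = 52.6 × 121 = 6365 W
P_in = P_out / η = 6365 / 0.818 = 7781 W
I = P_in / (V·cosφ) = 7781 / (240 × 0.849) = 38.2 A

38.2 A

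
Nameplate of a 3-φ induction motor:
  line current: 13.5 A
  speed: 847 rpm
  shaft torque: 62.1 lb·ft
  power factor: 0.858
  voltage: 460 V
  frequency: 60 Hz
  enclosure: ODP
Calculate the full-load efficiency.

80.9 %

τ = 62.1 lb·ft × 1.356 = 84.21 N·m
ω = 2π × 847/60 = 88.7 rad/s; P_out = τω = 84.21 × 88.7 = 7469 W
P_in = √3·V_L·I_L·cosφ = 1.732 × 460 × 13.5 × 0.858 = 9228 W
η = P_out / P_in = 7469 / 9228 = 0.809 = 80.9%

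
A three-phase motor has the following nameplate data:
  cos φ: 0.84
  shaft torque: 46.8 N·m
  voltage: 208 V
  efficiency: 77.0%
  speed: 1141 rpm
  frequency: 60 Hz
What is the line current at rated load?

ω = 2π×1141/60 = 119.5 rad/s; P_out = τω = 46.8 × 119.5 = 5593 W
P_in = P_out / η = 5593 / 0.770 = 7264 W
I_L = P_in / (√3·V_L·cosφ) = 7264 / (1.732 × 208 × 0.84) = 24 A

24 A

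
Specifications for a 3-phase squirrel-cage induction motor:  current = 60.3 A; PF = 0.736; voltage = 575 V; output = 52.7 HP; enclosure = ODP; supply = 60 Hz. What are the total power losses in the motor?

P_in = √3·V·I·cosφ = 1.732×575×60.3×0.736 = 44199 W
P_out = 52.7×746 = 39314 W
Losses = P_in − P_out = 44199 − 39314 = 4885 W

4890 W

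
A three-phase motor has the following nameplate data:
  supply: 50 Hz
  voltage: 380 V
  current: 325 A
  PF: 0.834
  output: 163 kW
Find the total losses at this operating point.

15400 W

P_in = √3·V·I·cosφ = 1.732×380×325×0.834 = 178394 W
P_out = 163000 W
Losses = P_in − P_out = 178394 − 163000 = 15394 W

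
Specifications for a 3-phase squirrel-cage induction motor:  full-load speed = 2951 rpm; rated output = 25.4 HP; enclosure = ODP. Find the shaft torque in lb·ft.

P_out = 25.4 × 746 = 18948 W
ω = 2π × 2951/60 = 309 rad/s
τ = P_out/ω = 18948/309 = 61.32 N·m
In lb·ft: 61.32/1.356 = 45.2 lb·ft

45.2 lb·ft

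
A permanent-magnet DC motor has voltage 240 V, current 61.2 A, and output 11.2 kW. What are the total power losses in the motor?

P_in = V·I = 240×61.2 = 14688 W
P_out = 11200 W
Losses = P_in − P_out = 14688 − 11200 = 3488 W

3490 W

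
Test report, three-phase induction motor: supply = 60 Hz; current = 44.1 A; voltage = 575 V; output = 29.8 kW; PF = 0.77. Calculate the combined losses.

P_in = √3·V·I·cosφ = 1.732×575×44.1×0.77 = 33818 W
P_out = 29800 W
Losses = P_in − P_out = 33818 − 29800 = 4018 W

4020 W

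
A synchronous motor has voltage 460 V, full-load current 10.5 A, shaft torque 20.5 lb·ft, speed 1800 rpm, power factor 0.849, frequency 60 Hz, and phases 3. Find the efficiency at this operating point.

73.8 %

τ = 20.5 lb·ft × 1.356 = 27.8 N·m
ω = 2π × 1800/60 = 188.5 rad/s; P_out = τω = 27.8 × 188.5 = 5240 W
P_in = √3·V_L·I_L·cosφ = 1.732 × 460 × 10.5 × 0.849 = 7102 W
η = P_out / P_in = 5240 / 7102 = 0.738 = 73.8%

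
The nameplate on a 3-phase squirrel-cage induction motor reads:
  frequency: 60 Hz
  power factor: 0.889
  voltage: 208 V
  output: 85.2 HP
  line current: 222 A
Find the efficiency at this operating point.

89.4 %

P_out = 85.2 × 746 = 63559 W
P_in = √3·V_L·I_L·cosφ = 1.732 × 208 × 222 × 0.889 = 71099 W
η = P_out / P_in = 63559 / 71099 = 0.894 = 89.4%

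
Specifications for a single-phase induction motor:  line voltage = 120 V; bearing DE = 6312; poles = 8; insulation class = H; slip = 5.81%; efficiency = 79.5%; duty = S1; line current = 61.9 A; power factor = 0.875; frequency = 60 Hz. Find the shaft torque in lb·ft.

P_in = V·I·cosφ = 120 × 61.9 × 0.875 = 6500 W
P_out = η·P_in = 0.795 × 6500 = 5168 W
n_s = 120×60/8 = 900 rpm; n = 900×(1−0.0581) = 848 rpm
ω = 2π×848/60 = 88.8 rad/s
τ = P_out/ω = 5168/88.8 = 58.2 N·m
In lb·ft: 58.2/1.356 = 42.9 lb·ft

42.9 lb·ft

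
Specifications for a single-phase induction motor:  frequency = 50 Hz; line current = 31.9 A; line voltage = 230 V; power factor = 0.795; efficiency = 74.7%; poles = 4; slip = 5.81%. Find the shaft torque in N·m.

29.4 N·m

P_in = V·I·cosφ = 230 × 31.9 × 0.795 = 5833 W
P_out = η·P_in = 0.747 × 5833 = 4357 W
n_s = 120×50/4 = 1500 rpm; n = 1500×(1−0.0581) = 1413 rpm
ω = 2π×1413/60 = 148 rad/s
τ = P_out/ω = 4357/148 = 29.4 N·m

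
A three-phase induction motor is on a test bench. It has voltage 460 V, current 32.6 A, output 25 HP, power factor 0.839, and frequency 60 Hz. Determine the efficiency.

P_out = 25 × 746 = 18650 W
P_in = √3·V_L·I_L·cosφ = 1.732 × 460 × 32.6 × 0.839 = 21791 W
η = P_out / P_in = 18650 / 21791 = 0.856 = 85.6%

85.6 %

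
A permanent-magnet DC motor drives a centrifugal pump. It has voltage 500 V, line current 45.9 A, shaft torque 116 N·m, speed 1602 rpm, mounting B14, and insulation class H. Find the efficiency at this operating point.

84.8 %

ω = 2π × 1602/60 = 167.8 rad/s; P_out = τω = 116 × 167.8 = 19465 W
P_in = V·I = 500 × 45.9 = 22950 W
η = P_out / P_in = 19465 / 22950 = 0.848 = 84.8%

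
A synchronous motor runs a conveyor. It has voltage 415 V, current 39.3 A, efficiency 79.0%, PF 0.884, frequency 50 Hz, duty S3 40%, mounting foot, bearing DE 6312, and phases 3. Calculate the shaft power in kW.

P_in = √3·V·I·cosφ = 1.732 × 415 × 39.3 × 0.884 = 24971 W
P_out = η·P_in = 0.79 × 24971 = 19727 W

19.7 kW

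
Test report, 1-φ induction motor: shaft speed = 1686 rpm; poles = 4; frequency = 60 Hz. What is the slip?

n_s = 120f/p = 120×60/4 = 1800 rpm
s = (n_s − n)/n_s = (1800 − 1686)/1800 = 0.0633

6.33 %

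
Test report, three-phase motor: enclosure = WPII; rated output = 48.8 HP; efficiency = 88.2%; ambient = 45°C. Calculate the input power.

P_out = 48.8 × 746 = 36405 W
P_in = P_out/η = 36405/0.882 = 41276 W = 41.3 kW

41.3 kW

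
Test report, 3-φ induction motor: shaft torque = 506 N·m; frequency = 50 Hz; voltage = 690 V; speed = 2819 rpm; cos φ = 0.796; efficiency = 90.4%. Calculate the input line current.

174 A

ω = 2π×2819/60 = 295.2 rad/s; P_out = τω = 506 × 295.2 = 149371 W
P_in = P_out / η = 149371 / 0.904 = 165233 W
I_L = P_in / (√3·V_L·cosφ) = 165233 / (1.732 × 690 × 0.796) = 174 A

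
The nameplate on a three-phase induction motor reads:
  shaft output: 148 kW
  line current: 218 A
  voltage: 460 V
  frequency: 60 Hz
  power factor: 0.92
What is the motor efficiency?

92.6 %

P_out = 148 kW = 148000 W
P_in = √3·V_L·I_L·cosφ = 1.732 × 460 × 218 × 0.92 = 159790 W
η = P_out / P_in = 148000 / 159790 = 0.926 = 92.6%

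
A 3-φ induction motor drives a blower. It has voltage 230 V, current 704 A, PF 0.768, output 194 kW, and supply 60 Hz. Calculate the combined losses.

P_in = √3·V·I·cosφ = 1.732×230×704×0.768 = 215382 W
P_out = 194000 W
Losses = P_in − P_out = 215382 − 194000 = 21382 W

21.4 kW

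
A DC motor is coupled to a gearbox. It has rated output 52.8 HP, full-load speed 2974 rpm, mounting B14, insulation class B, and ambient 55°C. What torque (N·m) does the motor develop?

P_out = 52.8 × 746 = 39389 W
ω = 2π × 2974/60 = 311.4 rad/s
τ = P_out/ω = 39389/311.4 = 126 N·m

126 N·m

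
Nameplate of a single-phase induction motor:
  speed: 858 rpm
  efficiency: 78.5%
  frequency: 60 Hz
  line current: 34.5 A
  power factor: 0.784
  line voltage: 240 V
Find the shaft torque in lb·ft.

P_in = V·I·cosφ = 240 × 34.5 × 0.784 = 6492 W
P_out = η·P_in = 0.785 × 6492 = 5096 W
n = 858 rpm
ω = 2π×858/60 = 89.85 rad/s
τ = P_out/ω = 5096/89.85 = 56.72 N·m
In lb·ft: 56.72/1.356 = 41.8 lb·ft

41.8 lb·ft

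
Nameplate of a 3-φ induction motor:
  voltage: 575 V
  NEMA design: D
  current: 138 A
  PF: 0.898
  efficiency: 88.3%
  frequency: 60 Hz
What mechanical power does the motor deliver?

P_in = √3·V·I·cosφ = 1.732 × 575 × 138 × 0.898 = 123416 W
P_out = η·P_in = 0.883 × 123416 = 108976 W

109 kW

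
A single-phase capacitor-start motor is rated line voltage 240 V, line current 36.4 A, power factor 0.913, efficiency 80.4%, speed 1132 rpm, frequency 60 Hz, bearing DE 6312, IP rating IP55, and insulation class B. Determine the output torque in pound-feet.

39.9 lb·ft

P_in = V·I·cosφ = 240 × 36.4 × 0.913 = 7976 W
P_out = η·P_in = 0.804 × 7976 = 6413 W
n = 1132 rpm
ω = 2π×1132/60 = 118.5 rad/s
τ = P_out/ω = 6413/118.5 = 54.12 N·m
In lb·ft: 54.12/1.356 = 39.9 lb·ft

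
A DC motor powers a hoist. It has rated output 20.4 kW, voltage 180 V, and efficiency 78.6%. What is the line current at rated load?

P_out = 20.4 kW = 20400 W
P_in = P_out / η = 20400 / 0.786 = 25954 W
I = P_in / V = 25954 / 180 = 144 A

144 A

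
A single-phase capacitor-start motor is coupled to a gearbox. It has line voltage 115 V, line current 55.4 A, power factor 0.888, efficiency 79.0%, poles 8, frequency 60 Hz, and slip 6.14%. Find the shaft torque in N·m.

50.5 N·m

P_in = V·I·cosφ = 115 × 55.4 × 0.888 = 5657 W
P_out = η·P_in = 0.79 × 5657 = 4469 W
n_s = 120×60/8 = 900 rpm; n = 900×(1−0.0614) = 845 rpm
ω = 2π×845/60 = 88.49 rad/s
τ = P_out/ω = 4469/88.49 = 50.5 N·m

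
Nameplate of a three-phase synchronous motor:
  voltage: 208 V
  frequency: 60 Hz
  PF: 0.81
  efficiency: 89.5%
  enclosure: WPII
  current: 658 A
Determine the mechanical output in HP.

230 HP

P_in = √3·V·I·cosφ = 1.732 × 208 × 658 × 0.81 = 192009 W
P_out = η·P_in = 0.895 × 192009 = 171848 W
= 171848/746 = 230 HP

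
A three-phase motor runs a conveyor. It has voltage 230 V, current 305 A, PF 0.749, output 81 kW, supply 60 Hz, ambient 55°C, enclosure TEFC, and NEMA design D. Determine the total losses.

P_in = √3·V·I·cosφ = 1.732×230×305×0.749 = 91003 W
P_out = 81000 W
Losses = P_in − P_out = 91003 − 81000 = 10003 W

10 kW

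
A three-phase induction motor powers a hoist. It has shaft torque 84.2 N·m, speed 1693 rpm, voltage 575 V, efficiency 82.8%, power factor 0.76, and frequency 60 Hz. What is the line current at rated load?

23.8 A

ω = 2π×1693/60 = 177.3 rad/s; P_out = τω = 84.2 × 177.3 = 14929 W
P_in = P_out / η = 14929 / 0.828 = 18030 W
I_L = P_in / (√3·V_L·cosφ) = 18030 / (1.732 × 575 × 0.76) = 23.8 A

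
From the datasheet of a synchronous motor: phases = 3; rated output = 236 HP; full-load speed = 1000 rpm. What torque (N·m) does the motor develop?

1680 N·m

P_out = 236 × 746 = 176056 W
ω = 2π × 1000/60 = 104.7 rad/s
τ = P_out/ω = 176056/104.7 = 1680 N·m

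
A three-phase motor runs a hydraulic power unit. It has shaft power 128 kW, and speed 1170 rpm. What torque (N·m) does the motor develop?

ω = 2π × 1170/60 = 122.5 rad/s
τ = P/ω = 128000/122.5 = 1040 N·m

1040 N·m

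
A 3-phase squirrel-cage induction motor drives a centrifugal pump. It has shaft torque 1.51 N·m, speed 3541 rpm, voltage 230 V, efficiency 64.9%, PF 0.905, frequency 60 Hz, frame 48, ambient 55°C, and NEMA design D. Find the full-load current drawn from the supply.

2.39 A

ω = 2π×3541/60 = 370.8 rad/s; P_out = τω = 1.51 × 370.8 = 560 W
P_in = P_out / η = 560 / 0.649 = 863 W
I_L = P_in / (√3·V_L·cosφ) = 863 / (1.732 × 230 × 0.905) = 2.39 A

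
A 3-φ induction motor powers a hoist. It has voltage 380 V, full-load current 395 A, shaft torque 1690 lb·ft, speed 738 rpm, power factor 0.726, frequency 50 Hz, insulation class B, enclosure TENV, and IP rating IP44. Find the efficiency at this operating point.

93.8 %

τ = 1690 lb·ft × 1.356 = 2292 N·m
ω = 2π × 738/60 = 77.28 rad/s; P_out = τω = 2292 × 77.28 = 177126 W
P_in = √3·V_L·I_L·cosφ = 1.732 × 380 × 395 × 0.726 = 188741 W
η = P_out / P_in = 177126 / 188741 = 0.938 = 93.8%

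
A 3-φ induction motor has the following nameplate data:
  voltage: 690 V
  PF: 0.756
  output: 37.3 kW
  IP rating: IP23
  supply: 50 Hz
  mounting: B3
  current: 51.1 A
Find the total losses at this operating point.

8870 W

P_in = √3·V·I·cosφ = 1.732×690×51.1×0.756 = 46168 W
P_out = 37300 W
Losses = P_in − P_out = 46168 − 37300 = 8868 W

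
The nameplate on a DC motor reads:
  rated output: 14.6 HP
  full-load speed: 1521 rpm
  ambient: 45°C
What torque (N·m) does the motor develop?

68.4 N·m

P_out = 14.6 × 746 = 10892 W
ω = 2π × 1521/60 = 159.3 rad/s
τ = P_out/ω = 10892/159.3 = 68.4 N·m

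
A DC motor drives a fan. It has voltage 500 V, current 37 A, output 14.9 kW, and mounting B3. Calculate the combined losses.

P_in = V·I = 500×37 = 18500 W
P_out = 14900 W
Losses = P_in − P_out = 18500 − 14900 = 3600 W

3.6 kW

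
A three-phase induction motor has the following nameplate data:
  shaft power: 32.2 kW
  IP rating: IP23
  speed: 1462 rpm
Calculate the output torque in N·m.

210 N·m

ω = 2π × 1462/60 = 153.1 rad/s
τ = P/ω = 32200/153.1 = 210 N·m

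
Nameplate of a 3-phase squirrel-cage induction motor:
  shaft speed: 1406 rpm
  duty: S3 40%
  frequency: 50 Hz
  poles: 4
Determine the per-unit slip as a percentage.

n_s = 120f/p = 120×50/4 = 1500 rpm
s = (n_s − n)/n_s = (1500 − 1406)/1500 = 0.0627

6.3 %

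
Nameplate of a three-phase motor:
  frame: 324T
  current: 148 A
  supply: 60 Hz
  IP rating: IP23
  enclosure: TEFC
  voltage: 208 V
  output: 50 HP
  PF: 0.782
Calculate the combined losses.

P_in = √3·V·I·cosφ = 1.732×208×148×0.782 = 41695 W
P_out = 50×746 = 37300 W
Losses = P_in − P_out = 41695 − 37300 = 4395 W

4.4 kW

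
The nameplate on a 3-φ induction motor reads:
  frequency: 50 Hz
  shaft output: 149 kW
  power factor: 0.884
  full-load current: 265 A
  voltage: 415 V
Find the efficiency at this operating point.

P_out = 149 kW = 149000 W
P_in = √3·V_L·I_L·cosφ = 1.732 × 415 × 265 × 0.884 = 168381 W
η = P_out / P_in = 149000 / 168381 = 0.885 = 88.5%

88.5 %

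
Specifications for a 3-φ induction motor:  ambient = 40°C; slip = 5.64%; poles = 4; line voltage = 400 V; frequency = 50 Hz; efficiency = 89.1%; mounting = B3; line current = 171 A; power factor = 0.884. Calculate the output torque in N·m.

630 N·m

P_in = √3·V·I·cosφ = 1.732 × 400 × 171 × 0.884 = 104726 W
P_out = η·P_in = 0.891 × 104726 = 93311 W
n_s = 120×50/4 = 1500 rpm; n = 1500×(1−0.0564) = 1415 rpm
ω = 2π×1415/60 = 148.2 rad/s
τ = P_out/ω = 93311/148.2 = 630 N·m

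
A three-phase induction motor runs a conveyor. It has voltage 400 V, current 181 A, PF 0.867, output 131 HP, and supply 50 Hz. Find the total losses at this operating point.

P_in = √3·V·I·cosφ = 1.732×400×181×0.867 = 108719 W
P_out = 131×746 = 97726 W
Losses = P_in − P_out = 108719 − 97726 = 10993 W

11000 W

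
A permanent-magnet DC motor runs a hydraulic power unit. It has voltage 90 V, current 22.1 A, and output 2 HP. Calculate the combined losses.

497 W

P_in = V·I = 90×22.1 = 1989 W
P_out = 2×746 = 1492 W
Losses = P_in − P_out = 1989 − 1492 = 497 W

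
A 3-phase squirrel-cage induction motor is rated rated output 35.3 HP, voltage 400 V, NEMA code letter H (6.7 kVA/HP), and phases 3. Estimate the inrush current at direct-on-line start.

S_LR = 6.7 × 35.3 = 236.51 kVA
I_LR = S_LR/(√3·V_L) = 236510/(1.732×400) = 341 A

341 A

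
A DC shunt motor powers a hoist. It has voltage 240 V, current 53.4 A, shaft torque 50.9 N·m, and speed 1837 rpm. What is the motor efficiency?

76.4 %

ω = 2π × 1837/60 = 192.4 rad/s; P_out = τω = 50.9 × 192.4 = 9793 W
P_in = V·I = 240 × 53.4 = 12816 W
η = P_out / P_in = 9793 / 12816 = 0.764 = 76.4%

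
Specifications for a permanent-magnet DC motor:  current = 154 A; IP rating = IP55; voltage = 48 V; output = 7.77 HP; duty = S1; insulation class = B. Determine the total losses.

1600 W

P_in = V·I = 48×154 = 7392 W
P_out = 7.77×746 = 5796 W
Losses = P_in − P_out = 7392 − 5796 = 1596 W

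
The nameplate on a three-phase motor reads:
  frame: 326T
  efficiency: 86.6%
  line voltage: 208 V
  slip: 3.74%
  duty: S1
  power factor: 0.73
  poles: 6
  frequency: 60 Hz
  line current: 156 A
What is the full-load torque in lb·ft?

P_in = √3·V·I·cosφ = 1.732 × 208 × 156 × 0.73 = 41026 W
P_out = η·P_in = 0.866 × 41026 = 35529 W
n_s = 120×60/6 = 1200 rpm; n = 1200×(1−0.0374) = 1155 rpm
ω = 2π×1155/60 = 121 rad/s
τ = P_out/ω = 35529/121 = 293.6 N·m
In lb·ft: 293.6/1.356 = 217 lb·ft

217 lb·ft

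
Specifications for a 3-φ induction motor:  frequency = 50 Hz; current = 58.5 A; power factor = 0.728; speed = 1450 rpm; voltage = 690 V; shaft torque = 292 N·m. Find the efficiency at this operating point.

ω = 2π × 1450/60 = 151.8 rad/s; P_out = τω = 292 × 151.8 = 44326 W
P_in = √3·V_L·I_L·cosφ = 1.732 × 690 × 58.5 × 0.728 = 50896 W
η = P_out / P_in = 44326 / 50896 = 0.871 = 87.1%

87.1 %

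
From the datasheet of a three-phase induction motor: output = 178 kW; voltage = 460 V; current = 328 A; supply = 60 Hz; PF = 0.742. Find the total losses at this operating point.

P_in = √3·V·I·cosφ = 1.732×460×328×0.742 = 193903 W
P_out = 178000 W
Losses = P_in − P_out = 193903 − 178000 = 15903 W

15.9 kW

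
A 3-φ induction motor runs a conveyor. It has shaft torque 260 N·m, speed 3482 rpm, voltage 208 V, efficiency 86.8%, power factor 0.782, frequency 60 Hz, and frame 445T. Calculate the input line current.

388 A

ω = 2π×3482/60 = 364.6 rad/s; P_out = τω = 260 × 364.6 = 94796 W
P_in = P_out / η = 94796 / 0.868 = 109212 W
I_L = P_in / (√3·V_L·cosφ) = 109212 / (1.732 × 208 × 0.782) = 388 A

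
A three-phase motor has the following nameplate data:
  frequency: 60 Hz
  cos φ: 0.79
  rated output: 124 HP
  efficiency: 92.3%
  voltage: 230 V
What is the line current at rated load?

318 A

P_out = 124 × 746 = 92504 W
P_in = P_out / η = 92504 / 0.923 = 100221 W
I_L = P_in / (√3·V_L·cosφ) = 100221 / (1.732 × 230 × 0.79) = 318 A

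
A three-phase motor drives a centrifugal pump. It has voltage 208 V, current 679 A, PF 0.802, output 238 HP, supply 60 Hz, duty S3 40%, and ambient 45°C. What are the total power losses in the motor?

P_in = √3·V·I·cosφ = 1.732×208×679×0.802 = 196180 W
P_out = 238×746 = 177548 W
Losses = P_in − P_out = 196180 − 177548 = 18632 W

18.6 kW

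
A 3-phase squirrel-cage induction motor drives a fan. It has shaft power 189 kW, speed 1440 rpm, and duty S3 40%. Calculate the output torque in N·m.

1250 N·m

ω = 2π × 1440/60 = 150.8 rad/s
τ = P/ω = 189000/150.8 = 1250 N·m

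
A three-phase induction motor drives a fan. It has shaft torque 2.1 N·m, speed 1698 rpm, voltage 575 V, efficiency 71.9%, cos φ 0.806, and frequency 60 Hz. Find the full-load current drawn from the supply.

0.647 A

ω = 2π×1698/60 = 177.8 rad/s; P_out = τω = 2.1 × 177.8 = 373 W
P_in = P_out / η = 373 / 0.719 = 519 W
I_L = P_in / (√3·V_L·cosφ) = 519 / (1.732 × 575 × 0.806) = 0.647 A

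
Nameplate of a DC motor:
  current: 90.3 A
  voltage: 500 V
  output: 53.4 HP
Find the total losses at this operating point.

5310 W

P_in = V·I = 500×90.3 = 45150 W
P_out = 53.4×746 = 39836 W
Losses = P_in − P_out = 45150 − 39836 = 5314 W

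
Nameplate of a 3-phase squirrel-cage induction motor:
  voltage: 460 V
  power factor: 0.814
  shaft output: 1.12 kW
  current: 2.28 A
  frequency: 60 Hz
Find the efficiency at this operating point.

75.7 %

P_out = 1.12 kW = 1120 W
P_in = √3·V_L·I_L·cosφ = 1.732 × 460 × 2.28 × 0.814 = 1479 W
η = P_out / P_in = 1120 / 1479 = 0.757 = 75.7%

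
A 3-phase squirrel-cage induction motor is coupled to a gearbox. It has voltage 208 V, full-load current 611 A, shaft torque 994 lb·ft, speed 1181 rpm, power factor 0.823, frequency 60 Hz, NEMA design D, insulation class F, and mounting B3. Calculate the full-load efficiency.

92.0 %

τ = 994 lb·ft × 1.356 = 1348 N·m
ω = 2π × 1181/60 = 123.7 rad/s; P_out = τω = 1348 × 123.7 = 166748 W
P_in = √3·V_L·I_L·cosφ = 1.732 × 208 × 611 × 0.823 = 181156 W
η = P_out / P_in = 166748 / 181156 = 0.920 = 92.0%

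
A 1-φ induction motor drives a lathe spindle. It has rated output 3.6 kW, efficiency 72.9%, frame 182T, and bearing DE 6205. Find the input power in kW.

4.94 kW

P_out = 3600 W
P_in = P_out/η = 3600/0.729 = 4938 W = 4.94 kW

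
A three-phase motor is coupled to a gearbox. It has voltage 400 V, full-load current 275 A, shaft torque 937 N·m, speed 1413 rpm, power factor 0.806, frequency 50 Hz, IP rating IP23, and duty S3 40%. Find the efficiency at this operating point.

90.3 %

ω = 2π × 1413/60 = 148 rad/s; P_out = τω = 937 × 148 = 138676 W
P_in = √3·V_L·I_L·cosφ = 1.732 × 400 × 275 × 0.806 = 153559 W
η = P_out / P_in = 138676 / 153559 = 0.903 = 90.3%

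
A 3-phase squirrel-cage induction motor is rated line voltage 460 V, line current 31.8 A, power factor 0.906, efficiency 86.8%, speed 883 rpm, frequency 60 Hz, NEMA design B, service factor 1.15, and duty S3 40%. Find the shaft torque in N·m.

215 N·m

P_in = √3·V·I·cosφ = 1.732 × 460 × 31.8 × 0.906 = 22954 W
P_out = η·P_in = 0.868 × 22954 = 19924 W
n = 883 rpm
ω = 2π×883/60 = 92.47 rad/s
τ = P_out/ω = 19924/92.47 = 215 N·m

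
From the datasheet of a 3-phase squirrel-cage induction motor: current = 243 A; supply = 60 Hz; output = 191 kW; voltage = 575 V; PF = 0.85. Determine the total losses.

14700 W

P_in = √3·V·I·cosφ = 1.732×575×243×0.85 = 205703 W
P_out = 191000 W
Losses = P_in − P_out = 205703 − 191000 = 14703 W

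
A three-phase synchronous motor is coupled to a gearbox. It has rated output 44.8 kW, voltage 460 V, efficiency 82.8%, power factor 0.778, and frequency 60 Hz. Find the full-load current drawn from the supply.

P_out = 44.8 kW = 44800 W
P_in = P_out / η = 44800 / 0.828 = 54106 W
I_L = P_in / (√3·V_L·cosφ) = 54106 / (1.732 × 460 × 0.778) = 87.3 A

87.3 A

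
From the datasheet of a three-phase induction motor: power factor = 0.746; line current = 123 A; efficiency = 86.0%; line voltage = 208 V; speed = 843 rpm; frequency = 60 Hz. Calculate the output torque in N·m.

P_in = √3·V·I·cosφ = 1.732 × 208 × 123 × 0.746 = 33056 W
P_out = η·P_in = 0.86 × 33056 = 28428 W
n = 843 rpm
ω = 2π×843/60 = 88.28 rad/s
τ = P_out/ω = 28428/88.28 = 322 N·m

322 N·m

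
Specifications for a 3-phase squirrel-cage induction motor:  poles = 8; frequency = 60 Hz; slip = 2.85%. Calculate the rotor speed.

874 rpm

n_s = 120f/p = 120×60/8 = 900 rpm
n = n_s(1 − s) = 900 × (1 − 0.0285) = 874 rpm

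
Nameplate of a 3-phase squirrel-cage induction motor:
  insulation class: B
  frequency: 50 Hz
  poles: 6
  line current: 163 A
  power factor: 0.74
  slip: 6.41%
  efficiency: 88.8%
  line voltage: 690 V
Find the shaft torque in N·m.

1310 N·m

P_in = √3·V·I·cosφ = 1.732 × 690 × 163 × 0.74 = 144151 W
P_out = η·P_in = 0.888 × 144151 = 128006 W
n_s = 120×50/6 = 1000 rpm; n = 1000×(1−0.0641) = 936 rpm
ω = 2π×936/60 = 98.02 rad/s
τ = P_out/ω = 128006/98.02 = 1310 N·m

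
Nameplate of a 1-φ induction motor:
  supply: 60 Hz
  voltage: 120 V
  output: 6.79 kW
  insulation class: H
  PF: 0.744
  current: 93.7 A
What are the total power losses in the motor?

P_in = V·I·cosφ = 120×93.7×0.744 = 8366 W
P_out = 6790 W
Losses = P_in − P_out = 8366 − 6790 = 1576 W

1.58 kW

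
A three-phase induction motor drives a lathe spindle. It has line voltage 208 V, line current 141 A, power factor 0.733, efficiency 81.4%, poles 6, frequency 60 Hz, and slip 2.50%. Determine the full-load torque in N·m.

247 N·m

P_in = √3·V·I·cosφ = 1.732 × 208 × 141 × 0.733 = 37234 W
P_out = η·P_in = 0.814 × 37234 = 30308 W
n_s = 120×60/6 = 1200 rpm; n = 1200×(1−0.025) = 1170 rpm
ω = 2π×1170/60 = 122.5 rad/s
τ = P_out/ω = 30308/122.5 = 247 N·m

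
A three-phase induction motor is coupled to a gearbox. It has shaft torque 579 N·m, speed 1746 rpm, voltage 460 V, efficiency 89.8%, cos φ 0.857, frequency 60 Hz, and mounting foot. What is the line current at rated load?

ω = 2π×1746/60 = 182.8 rad/s; P_out = τω = 579 × 182.8 = 105841 W
P_in = P_out / η = 105841 / 0.898 = 117863 W
I_L = P_in / (√3·V_L·cosφ) = 117863 / (1.732 × 460 × 0.857) = 173 A

173 A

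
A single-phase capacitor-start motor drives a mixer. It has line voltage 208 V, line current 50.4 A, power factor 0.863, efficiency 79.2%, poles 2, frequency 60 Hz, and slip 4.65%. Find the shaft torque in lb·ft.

P_in = V·I·cosφ = 208 × 50.4 × 0.863 = 9047 W
P_out = η·P_in = 0.792 × 9047 = 7165 W
n_s = 120×60/2 = 3600 rpm; n = 3600×(1−0.0465) = 3433 rpm
ω = 2π×3433/60 = 359.5 rad/s
τ = P_out/ω = 7165/359.5 = 19.93 N·m
In lb·ft: 19.93/1.356 = 14.7 lb·ft

14.7 lb·ft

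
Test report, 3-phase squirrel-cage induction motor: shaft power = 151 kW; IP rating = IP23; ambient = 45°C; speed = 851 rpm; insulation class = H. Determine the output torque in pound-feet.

ω = 2π × 851/60 = 89.12 rad/s
τ = P/ω = 151000/89.12 = 1694 N·m
In lb·ft: 1694/1.356 = 1250 lb·ft

1250 lb·ft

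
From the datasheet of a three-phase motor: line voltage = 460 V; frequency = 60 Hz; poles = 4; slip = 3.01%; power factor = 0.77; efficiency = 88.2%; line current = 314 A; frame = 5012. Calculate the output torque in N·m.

P_in = √3·V·I·cosφ = 1.732 × 460 × 314 × 0.77 = 192631 W
P_out = η·P_in = 0.882 × 192631 = 169901 W
n_s = 120×60/4 = 1800 rpm; n = 1800×(1−0.0301) = 1746 rpm
ω = 2π×1746/60 = 182.8 rad/s
τ = P_out/ω = 169901/182.8 = 929 N·m

929 N·m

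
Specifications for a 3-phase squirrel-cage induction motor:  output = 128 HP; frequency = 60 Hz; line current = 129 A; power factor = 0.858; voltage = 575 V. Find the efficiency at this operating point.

86.6 %

P_out = 128 × 746 = 95488 W
P_in = √3·V_L·I_L·cosφ = 1.732 × 575 × 129 × 0.858 = 110228 W
η = P_out / P_in = 95488 / 110228 = 0.866 = 86.6%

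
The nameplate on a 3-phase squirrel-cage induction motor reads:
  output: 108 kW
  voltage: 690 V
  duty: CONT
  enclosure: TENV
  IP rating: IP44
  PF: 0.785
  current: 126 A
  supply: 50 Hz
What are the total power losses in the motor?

P_in = √3·V·I·cosφ = 1.732×690×126×0.785 = 118205 W
P_out = 108000 W
Losses = P_in − P_out = 118205 − 108000 = 10205 W

10.2 kW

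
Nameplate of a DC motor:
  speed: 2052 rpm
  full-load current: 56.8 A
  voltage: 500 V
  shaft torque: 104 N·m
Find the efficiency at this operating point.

ω = 2π × 2052/60 = 214.9 rad/s; P_out = τω = 104 × 214.9 = 22350 W
P_in = V·I = 500 × 56.8 = 28400 W
η = P_out / P_in = 22350 / 28400 = 0.787 = 78.7%

78.7 %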